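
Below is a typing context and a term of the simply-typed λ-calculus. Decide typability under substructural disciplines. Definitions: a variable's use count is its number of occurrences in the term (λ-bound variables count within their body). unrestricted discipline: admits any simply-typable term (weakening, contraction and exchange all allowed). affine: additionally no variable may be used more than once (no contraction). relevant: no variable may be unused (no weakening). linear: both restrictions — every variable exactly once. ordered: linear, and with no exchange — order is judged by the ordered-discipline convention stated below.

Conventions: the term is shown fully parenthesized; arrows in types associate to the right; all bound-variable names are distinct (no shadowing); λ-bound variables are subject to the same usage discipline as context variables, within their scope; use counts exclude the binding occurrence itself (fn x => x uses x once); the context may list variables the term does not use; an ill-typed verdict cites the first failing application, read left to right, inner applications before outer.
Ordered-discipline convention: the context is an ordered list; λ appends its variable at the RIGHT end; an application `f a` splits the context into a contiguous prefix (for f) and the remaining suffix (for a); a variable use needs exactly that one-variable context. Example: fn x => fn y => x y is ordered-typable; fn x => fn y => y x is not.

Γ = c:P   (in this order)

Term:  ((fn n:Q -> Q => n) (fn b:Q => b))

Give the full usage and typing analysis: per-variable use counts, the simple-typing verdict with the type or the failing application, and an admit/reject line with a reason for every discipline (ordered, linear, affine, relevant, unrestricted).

variable uses: c=0, n (bound)=1, b (bound)=1
use order (left to right): n, b
typing: well-typed — term : Q -> Q
ordered ✗ (needs weakening: c unused)
linear ✗ (needs weakening: c unused)
affine ✓ (at most one use each (c, n, b))
relevant ✗ (needs weakening: c unused)
unrestricted ✓ (typability at Q -> Q is all that's needed)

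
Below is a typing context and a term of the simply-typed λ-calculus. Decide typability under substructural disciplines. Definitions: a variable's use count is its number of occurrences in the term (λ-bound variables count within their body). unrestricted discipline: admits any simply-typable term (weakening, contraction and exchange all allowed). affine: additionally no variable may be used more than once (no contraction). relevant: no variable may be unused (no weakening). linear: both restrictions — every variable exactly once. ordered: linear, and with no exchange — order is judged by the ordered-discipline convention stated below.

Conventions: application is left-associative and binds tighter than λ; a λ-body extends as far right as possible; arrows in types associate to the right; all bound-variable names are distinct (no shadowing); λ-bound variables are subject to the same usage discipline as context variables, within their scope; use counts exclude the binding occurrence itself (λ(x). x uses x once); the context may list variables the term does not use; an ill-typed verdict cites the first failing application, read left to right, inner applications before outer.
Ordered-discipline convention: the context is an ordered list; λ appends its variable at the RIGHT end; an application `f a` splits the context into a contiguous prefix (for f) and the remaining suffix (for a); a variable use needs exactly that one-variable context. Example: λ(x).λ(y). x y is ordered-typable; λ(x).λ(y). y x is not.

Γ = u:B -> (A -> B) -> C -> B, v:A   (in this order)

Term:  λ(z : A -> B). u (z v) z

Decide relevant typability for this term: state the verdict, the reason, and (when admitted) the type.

yes — at least one use each (u, v, z); term : (A -> B) -> C -> B
usage: u: 1×; v: 1×; z (bound): 2×
use order (left to right): u, z, v, z
typing: well-typed at (A -> B) -> C -> B
summary: ordered ✗; linear ✗; affine ✗; relevant ✓; unrestricted ✓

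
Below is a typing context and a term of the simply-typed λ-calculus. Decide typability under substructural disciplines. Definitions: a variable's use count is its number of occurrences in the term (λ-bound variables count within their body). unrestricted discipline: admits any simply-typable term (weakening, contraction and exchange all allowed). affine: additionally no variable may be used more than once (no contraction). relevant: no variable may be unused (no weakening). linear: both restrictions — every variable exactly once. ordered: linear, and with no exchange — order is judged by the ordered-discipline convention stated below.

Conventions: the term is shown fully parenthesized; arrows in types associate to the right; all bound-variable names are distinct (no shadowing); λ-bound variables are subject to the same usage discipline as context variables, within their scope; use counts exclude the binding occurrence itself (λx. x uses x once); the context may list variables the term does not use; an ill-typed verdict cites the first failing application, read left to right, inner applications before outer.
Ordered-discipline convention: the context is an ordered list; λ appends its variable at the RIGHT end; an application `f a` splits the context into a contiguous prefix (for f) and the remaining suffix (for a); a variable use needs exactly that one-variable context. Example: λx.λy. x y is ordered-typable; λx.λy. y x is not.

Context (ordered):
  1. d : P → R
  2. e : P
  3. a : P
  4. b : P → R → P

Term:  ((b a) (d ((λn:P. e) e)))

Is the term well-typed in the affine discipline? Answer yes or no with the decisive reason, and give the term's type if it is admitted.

no — repeated use of e ×2
usage: d ×1; e ×2; a ×1; b ×1; n [bound] ×0
left-to-right use order: b, a, d, e, e
typing: well-typed at P
all disciplines: ordered ✗ · linear ✗ · affine ✗ · relevant ✗ · unrestricted ✓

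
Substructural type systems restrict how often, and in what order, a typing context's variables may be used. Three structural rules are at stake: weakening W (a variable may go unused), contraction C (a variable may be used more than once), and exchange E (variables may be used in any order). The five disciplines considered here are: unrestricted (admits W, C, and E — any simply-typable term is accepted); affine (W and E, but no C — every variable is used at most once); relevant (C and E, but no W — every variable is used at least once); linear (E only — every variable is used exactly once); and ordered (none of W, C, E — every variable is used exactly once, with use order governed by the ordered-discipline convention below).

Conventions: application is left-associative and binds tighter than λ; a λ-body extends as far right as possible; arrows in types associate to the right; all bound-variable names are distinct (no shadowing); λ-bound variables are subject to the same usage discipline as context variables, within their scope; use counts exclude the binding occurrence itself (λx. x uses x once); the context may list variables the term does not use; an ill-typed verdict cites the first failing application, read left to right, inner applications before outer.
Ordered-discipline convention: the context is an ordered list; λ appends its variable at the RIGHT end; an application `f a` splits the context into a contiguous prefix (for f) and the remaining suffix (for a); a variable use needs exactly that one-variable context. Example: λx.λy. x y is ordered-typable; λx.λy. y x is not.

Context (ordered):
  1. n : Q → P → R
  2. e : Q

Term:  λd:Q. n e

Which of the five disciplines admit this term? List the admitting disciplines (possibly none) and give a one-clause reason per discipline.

admitting disciplines: affine, unrestricted
use counts: n=1; e=1; d (bound)=0
order of uses: n, e
typing: ✓ — Q → P → R
ordered ✗ (d never used (weakening))
linear ✗ (d never used (weakening))
affine ✓ (n, e, d: no repeats, contraction unneeded)
relevant ✗ (d never used (weakening))
unrestricted ✓ (simply typable at Q → P → R; W, C, E all held)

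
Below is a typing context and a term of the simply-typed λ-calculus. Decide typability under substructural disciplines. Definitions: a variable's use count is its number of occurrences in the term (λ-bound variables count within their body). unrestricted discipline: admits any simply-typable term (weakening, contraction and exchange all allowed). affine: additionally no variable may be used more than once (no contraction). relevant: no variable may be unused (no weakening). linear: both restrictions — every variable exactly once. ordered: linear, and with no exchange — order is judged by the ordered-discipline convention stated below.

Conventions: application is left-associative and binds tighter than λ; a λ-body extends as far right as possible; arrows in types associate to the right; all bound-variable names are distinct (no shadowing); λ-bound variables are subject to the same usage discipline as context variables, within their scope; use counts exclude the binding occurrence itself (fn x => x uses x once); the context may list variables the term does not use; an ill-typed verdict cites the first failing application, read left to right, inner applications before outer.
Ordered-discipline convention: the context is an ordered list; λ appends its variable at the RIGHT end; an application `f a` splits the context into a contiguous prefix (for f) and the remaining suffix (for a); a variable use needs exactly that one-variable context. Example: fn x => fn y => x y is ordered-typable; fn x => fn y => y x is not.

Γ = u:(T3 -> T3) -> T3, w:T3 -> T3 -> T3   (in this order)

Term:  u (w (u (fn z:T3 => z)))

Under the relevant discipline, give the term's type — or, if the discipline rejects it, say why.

term : T3
use counts: u=2; w=1; z [bound]=1
left-to-right use order: u, w, u, z
typing: well-typed — term : T3
across the five disciplines: ordered ✗ · linear ✗ · affine ✗ · relevant ✓ · unrestricted ✓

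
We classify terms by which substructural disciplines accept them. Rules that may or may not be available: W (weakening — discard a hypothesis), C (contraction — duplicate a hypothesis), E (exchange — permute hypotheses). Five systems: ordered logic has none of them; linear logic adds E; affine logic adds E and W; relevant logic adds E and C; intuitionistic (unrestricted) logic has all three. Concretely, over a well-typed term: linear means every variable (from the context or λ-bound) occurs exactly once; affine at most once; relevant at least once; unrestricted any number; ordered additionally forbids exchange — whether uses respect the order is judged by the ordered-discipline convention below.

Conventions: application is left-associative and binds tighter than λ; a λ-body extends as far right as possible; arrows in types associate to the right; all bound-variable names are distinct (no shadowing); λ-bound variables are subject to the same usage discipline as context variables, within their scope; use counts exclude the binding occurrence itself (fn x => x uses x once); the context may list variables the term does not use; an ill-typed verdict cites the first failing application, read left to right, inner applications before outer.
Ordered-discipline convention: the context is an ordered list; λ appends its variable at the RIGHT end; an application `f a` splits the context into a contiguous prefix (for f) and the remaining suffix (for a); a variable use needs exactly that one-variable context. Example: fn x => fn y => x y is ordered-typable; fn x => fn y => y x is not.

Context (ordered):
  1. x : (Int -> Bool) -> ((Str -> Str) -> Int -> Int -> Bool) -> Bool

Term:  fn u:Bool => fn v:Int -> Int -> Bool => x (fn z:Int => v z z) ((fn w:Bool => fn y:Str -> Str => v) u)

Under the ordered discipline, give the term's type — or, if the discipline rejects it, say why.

not well-typed under ordered — needs contraction — v ×2, z ×2; unused: w, y — weakening required
use counts: x ×1; u (bound) ×1; v (bound) ×2; z (bound) ×2; w (bound) ×0; y (bound) ×0
left-to-right use order: x, v, z, z, v, u
typing: well-typed at Bool -> (Int -> Int -> Bool) -> Bool
summary: ordered ✗ · linear ✗ · affine ✗ · relevant ✗ · unrestricted ✓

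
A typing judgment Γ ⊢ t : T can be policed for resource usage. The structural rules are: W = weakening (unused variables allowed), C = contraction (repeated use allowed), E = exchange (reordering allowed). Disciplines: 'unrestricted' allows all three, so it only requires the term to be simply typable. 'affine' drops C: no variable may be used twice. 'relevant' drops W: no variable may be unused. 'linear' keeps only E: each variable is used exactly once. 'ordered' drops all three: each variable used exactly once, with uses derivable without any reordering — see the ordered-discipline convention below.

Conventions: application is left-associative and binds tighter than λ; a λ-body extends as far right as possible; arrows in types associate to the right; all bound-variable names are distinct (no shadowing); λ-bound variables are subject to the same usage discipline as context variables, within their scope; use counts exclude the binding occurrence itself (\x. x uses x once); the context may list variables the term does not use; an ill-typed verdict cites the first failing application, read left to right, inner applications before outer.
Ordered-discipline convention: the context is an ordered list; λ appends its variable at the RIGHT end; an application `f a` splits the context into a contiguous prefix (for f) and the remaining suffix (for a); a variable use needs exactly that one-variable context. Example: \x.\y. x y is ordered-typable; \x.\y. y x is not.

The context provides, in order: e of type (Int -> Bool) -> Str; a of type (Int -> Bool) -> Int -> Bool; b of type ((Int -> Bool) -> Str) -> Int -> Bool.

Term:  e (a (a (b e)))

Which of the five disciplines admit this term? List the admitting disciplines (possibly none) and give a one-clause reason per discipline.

accepted by: relevant, unrestricted
variable uses: e ×2; a ×2; b ×1
uses in reading order: e, a, a, b, e
typing: well-typed at Str
ordered: ✗ — e ×2, a ×2 used more than once (contraction)
linear: ✗ — e ×2, a ×2 used more than once (contraction)
affine: ✗ — e ×2, a ×2 used more than once (contraction)
relevant: ✓ — e, a, b: all used, weakening unneeded
unrestricted: ✓ — typability at Str is all that's needed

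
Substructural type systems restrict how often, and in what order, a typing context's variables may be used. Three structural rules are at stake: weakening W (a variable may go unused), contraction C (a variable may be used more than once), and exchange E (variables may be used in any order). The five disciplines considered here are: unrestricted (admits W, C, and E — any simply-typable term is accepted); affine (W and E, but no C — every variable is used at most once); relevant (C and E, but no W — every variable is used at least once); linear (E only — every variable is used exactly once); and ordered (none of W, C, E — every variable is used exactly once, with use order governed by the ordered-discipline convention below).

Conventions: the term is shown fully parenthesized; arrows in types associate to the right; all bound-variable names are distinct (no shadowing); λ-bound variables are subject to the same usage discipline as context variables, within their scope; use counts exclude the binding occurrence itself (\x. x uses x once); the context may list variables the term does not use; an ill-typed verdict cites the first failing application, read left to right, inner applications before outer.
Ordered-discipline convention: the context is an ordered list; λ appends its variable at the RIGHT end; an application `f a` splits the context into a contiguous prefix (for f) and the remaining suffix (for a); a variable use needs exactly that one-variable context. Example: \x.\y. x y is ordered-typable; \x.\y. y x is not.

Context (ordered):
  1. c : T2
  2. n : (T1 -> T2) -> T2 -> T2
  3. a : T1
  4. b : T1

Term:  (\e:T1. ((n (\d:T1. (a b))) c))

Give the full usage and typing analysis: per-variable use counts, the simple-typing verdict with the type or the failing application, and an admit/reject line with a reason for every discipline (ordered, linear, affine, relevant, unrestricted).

variable uses: c=1, n=1, a=1, b=1, e [bound]=0, d [bound]=0
order of uses: n, a, b, c
typing: ill-typed: applying a non-function (T1)
ordered: ✗ — the type mismatch rejects it
linear: ✗ — not simply typable
affine: ✗ — fails simple typing
relevant: ✗ — a type mismatch blocks all five
unrestricted: ✗ — the type mismatch rejects it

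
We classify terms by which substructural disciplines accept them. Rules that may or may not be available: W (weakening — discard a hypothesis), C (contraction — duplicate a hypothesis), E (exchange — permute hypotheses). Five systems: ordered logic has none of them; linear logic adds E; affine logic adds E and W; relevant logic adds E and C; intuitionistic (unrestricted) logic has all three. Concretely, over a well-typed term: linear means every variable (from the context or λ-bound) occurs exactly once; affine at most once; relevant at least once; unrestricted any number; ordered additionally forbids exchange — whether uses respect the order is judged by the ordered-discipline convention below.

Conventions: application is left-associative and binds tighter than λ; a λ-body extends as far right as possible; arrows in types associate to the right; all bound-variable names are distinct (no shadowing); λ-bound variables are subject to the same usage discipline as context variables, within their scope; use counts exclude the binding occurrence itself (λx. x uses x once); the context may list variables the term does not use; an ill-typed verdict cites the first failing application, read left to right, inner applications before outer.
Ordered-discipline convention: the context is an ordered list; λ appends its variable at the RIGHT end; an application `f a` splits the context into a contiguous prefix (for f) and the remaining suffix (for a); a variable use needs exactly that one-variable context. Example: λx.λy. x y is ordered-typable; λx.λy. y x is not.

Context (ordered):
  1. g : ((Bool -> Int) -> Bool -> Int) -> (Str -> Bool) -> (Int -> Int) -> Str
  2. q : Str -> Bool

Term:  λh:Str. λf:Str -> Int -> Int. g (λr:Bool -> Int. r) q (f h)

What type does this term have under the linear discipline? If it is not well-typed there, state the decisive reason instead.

term : Str -> (Str -> Int -> Int) -> Str
counts: g=1, q=1, h [bound]=1, f [bound]=1, r [bound]=1
order of uses: g, r, q, f, h
typing: well-typed at Str -> (Str -> Int -> Int) -> Str
all disciplines: ordered ✗ | linear ✓ | affine ✓ | relevant ✓ | unrestricted ✓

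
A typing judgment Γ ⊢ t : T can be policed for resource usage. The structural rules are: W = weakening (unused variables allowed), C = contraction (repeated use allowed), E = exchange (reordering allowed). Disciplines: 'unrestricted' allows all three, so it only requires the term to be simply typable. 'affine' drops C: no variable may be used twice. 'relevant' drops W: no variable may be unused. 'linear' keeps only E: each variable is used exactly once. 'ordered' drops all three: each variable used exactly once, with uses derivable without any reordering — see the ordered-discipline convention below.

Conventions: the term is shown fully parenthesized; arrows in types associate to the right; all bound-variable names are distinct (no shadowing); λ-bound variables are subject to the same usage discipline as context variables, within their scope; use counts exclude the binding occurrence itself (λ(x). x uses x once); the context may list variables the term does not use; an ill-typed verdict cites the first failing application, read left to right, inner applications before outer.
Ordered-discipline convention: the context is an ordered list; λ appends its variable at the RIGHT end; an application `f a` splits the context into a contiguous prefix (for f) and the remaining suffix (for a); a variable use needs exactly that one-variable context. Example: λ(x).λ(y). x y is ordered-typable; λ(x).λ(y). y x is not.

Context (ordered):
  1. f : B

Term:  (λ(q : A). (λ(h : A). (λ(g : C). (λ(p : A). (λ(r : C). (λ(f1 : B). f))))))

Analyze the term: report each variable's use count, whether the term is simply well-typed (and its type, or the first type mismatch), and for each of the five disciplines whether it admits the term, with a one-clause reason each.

counts: f=1, q (λ-bound)=0, h (λ-bound)=0, g (λ-bound)=0, p (λ-bound)=0, r (λ-bound)=0, f1 (λ-bound)=0
order of uses: f
typing: the term checks, with type A → A → C → A → C → B → B
ordered ✗ (q, h, g, p, r, f1 never used (weakening))
linear ✗ (q, h, g, p, r, f1 never used (weakening))
affine ✓ (f, q, h, g, p, r, f1: no repeats, contraction unneeded)
relevant ✗ (q, h, g, p, r, f1 never used (weakening))
unrestricted ✓ (type-checks (A → A → C → A → C → B → B) and nothing is barred)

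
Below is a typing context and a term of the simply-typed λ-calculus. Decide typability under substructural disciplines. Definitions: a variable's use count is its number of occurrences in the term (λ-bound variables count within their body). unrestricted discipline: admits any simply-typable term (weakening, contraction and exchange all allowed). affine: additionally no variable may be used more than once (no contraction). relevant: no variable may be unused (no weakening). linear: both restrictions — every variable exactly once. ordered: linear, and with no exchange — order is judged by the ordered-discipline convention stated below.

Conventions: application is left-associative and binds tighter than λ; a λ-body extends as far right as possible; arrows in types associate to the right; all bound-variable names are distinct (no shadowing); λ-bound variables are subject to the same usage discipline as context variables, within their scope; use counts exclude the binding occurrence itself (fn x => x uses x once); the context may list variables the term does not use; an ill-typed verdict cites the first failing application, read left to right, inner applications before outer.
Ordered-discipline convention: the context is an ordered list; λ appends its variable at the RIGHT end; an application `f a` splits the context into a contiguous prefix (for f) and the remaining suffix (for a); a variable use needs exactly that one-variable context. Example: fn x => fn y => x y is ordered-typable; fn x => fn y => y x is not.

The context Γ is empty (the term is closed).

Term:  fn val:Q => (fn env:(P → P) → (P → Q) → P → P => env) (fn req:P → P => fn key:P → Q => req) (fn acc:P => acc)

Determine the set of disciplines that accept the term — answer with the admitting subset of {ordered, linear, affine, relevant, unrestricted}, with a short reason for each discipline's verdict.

admitted by: affine, unrestricted
variable uses: val (bound)=0; env (bound)=1; req (bound)=1; key (bound)=0; acc (bound)=1
use order (left to right): env, req, acc
typing: well-typed at Q → (P → Q) → P → P
ordered: ✗, val, key left unused
linear: ✗, val, key left unused
affine: ✓, none of val, env, req, key, acc used more than once
relevant: ✗, val, key left unused
unrestricted: ✓, well-typed at Q → (P → Q) → P → P; no restrictions here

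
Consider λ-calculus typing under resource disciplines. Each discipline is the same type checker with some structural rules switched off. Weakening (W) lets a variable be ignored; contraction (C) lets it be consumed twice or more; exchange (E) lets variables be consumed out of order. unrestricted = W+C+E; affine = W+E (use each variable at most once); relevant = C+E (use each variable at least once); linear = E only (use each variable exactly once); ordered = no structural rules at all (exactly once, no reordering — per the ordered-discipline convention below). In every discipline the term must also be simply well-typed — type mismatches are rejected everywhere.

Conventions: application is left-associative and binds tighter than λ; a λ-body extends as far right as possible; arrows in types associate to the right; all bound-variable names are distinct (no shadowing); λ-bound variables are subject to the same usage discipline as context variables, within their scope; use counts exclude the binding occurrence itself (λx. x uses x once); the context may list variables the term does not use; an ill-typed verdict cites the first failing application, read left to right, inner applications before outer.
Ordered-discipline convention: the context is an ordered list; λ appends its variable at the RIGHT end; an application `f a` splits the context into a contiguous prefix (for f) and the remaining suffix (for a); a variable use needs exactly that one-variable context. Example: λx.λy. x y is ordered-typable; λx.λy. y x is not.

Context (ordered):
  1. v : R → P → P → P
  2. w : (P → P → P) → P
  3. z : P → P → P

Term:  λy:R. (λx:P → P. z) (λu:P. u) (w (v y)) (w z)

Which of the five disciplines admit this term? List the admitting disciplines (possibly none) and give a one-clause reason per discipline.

accepted by: unrestricted
usage: v=1; w=2; z=2; y [bound]=1; x [bound]=0; u [bound]=1
use order (left to right): z, u, w, v, y, w, z
typing: well-typed at R → P
ordered ✗ (w ×2, z ×2 used more than once (contraction); unused: x — weakening required)
linear ✗ (w ×2, z ×2 used more than once (contraction); unused: x — weakening required)
affine ✗ (w ×2, z ×2 used more than once (contraction))
relevant ✗ (unused: x — weakening required)
unrestricted ✓ (typability at R → P is all that's needed)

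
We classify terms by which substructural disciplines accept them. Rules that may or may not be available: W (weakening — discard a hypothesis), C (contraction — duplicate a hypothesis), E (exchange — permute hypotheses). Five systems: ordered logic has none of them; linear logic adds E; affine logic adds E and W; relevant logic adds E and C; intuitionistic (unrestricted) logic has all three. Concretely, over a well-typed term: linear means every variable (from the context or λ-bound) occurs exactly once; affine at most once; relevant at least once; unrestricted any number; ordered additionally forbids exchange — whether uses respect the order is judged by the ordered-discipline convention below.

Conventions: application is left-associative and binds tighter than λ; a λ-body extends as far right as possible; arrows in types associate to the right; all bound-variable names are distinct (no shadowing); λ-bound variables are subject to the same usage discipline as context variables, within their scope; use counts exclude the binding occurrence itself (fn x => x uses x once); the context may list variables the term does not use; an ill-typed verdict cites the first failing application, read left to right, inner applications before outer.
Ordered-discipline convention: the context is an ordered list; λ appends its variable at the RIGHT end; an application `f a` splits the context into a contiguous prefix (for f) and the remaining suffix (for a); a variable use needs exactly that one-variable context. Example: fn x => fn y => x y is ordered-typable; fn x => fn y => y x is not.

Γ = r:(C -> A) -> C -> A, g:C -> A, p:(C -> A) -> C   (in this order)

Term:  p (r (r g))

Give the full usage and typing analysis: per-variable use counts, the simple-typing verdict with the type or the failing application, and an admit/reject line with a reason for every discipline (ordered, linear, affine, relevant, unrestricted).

counts: r: 2×; g: 1×; p: 1×
uses in reading order: p, r, r, g
typing: well-typed — term : C
ordered: ✗ — uses contraction: r ×2
linear: ✗ — uses contraction: r ×2
affine: ✗ — uses contraction: r ×2
relevant: ✓ — every one of r, g, p appears
unrestricted: ✓ — well-typed at C; no restrictions here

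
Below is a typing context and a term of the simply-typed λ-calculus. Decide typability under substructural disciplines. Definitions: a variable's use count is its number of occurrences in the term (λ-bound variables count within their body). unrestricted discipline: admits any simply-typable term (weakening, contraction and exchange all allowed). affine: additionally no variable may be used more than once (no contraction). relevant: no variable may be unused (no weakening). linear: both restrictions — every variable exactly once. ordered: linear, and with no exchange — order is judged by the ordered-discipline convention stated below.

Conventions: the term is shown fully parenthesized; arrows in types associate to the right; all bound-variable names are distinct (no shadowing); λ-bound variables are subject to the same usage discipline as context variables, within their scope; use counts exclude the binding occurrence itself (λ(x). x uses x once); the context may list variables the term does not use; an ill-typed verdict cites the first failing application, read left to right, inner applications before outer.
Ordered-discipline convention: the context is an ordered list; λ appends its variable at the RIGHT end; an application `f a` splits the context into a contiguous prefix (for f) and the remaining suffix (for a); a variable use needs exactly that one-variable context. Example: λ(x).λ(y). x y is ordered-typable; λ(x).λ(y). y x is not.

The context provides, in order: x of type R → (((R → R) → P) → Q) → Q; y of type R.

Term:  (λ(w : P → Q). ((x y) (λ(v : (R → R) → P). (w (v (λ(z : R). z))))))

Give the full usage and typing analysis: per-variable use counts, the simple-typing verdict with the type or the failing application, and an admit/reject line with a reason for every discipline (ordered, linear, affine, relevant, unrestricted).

usage: x: 1; y: 1; w (bound): 1; v (bound): 1; z (bound): 1
use order (left to right): x, y, w, v, z
typing: ✓ — (P → Q) → Q
ordered: ✓, single-use (x, y, w, v, z), ordered derivation ok
linear: ✓, each of x, y, w, v, z used exactly once
affine: ✓, at most one use each (x, y, w, v, z)
relevant: ✓, every one of x, y, w, v, z appears
unrestricted: ✓, well-typed at (P → Q) → Q; no restrictions here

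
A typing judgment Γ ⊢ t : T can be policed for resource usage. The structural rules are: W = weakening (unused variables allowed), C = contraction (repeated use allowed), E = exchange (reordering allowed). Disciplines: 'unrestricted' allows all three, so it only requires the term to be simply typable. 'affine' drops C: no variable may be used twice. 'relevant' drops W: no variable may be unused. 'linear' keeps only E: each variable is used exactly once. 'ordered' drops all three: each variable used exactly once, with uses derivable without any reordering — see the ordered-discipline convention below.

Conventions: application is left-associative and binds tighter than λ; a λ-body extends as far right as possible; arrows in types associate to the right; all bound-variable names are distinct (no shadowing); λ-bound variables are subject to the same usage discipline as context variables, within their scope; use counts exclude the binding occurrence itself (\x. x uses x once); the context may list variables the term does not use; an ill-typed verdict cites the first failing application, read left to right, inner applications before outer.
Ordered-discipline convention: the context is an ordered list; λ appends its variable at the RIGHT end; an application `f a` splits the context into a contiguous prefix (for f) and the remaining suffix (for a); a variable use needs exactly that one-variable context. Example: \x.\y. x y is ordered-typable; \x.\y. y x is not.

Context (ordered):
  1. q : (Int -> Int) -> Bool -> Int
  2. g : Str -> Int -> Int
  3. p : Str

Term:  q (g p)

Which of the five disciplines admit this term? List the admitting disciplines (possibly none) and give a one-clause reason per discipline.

admitted by: ordered, linear, affine, relevant, unrestricted
variable uses: q: 1×; g: 1×; p: 1×
left-to-right use order: q, g, p
typing: the term checks, with type Bool -> Int
ordered ✓ (q, g, p: once each, no exchange needed)
linear ✓ (q, g, p: one use apiece)
affine ✓ (at most one use each (q, g, p))
relevant ✓ (every one of q, g, p appears)
unrestricted ✓ (type-checks (Bool -> Int) and nothing is barred)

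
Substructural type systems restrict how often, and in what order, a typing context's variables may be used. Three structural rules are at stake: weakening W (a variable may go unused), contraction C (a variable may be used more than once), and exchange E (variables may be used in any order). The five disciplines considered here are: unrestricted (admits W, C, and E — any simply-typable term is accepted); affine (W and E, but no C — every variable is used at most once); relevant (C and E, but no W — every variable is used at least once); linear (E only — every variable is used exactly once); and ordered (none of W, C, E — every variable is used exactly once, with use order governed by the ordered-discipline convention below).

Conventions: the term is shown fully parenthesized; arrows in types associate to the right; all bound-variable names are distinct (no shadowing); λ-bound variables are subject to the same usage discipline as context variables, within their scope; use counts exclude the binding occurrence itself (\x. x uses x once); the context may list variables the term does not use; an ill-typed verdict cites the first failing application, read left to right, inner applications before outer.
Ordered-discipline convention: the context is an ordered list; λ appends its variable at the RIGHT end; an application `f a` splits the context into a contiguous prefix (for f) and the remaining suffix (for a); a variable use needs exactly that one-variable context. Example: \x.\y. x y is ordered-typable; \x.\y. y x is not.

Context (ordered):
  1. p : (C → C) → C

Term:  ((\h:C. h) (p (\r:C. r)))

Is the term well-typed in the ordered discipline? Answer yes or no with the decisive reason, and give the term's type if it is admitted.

yes — one use each (p, h, r); ordered split holds; term : C
variable uses: p: 1; h (bound): 1; r (bound): 1
left-to-right use order: h, p, r
typing: the term checks, with type C
across the five disciplines: ordered ✓, linear ✓, affine ✓, relevant ✓, unrestricted ✓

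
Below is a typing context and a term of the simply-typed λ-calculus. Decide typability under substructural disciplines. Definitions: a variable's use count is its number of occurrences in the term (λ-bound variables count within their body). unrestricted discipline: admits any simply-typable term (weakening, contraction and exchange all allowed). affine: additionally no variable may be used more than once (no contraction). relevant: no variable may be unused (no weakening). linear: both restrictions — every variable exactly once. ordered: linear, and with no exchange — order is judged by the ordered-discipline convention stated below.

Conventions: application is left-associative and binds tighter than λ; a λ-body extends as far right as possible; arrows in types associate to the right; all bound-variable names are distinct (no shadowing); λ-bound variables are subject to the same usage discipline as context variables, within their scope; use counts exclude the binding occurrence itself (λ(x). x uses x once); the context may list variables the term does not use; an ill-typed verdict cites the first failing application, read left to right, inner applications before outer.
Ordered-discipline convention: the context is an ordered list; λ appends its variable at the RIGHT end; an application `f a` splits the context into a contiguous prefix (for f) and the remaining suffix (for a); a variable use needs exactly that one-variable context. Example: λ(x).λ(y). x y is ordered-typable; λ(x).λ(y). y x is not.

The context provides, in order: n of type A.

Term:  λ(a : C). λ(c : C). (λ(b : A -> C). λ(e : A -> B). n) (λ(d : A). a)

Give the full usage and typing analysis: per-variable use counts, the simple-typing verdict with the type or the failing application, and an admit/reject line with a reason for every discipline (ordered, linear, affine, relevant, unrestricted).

usage: n: 1×; a [bound]: 1×; c [bound]: 0×; b [bound]: 0×; e [bound]: 0×; d [bound]: 0×
uses in reading order: n, a
typing: the term checks, with type C -> C -> (A -> B) -> A
ordered ✗ (unused: c, b, e, d — weakening required)
linear ✗ (unused: c, b, e, d — weakening required)
affine ✓ (no duplicate uses among n, a, c, b, e, d)
relevant ✗ (unused: c, b, e, d — weakening required)
unrestricted ✓ (type-checks (C -> C -> (A -> B) -> A) and nothing is barred)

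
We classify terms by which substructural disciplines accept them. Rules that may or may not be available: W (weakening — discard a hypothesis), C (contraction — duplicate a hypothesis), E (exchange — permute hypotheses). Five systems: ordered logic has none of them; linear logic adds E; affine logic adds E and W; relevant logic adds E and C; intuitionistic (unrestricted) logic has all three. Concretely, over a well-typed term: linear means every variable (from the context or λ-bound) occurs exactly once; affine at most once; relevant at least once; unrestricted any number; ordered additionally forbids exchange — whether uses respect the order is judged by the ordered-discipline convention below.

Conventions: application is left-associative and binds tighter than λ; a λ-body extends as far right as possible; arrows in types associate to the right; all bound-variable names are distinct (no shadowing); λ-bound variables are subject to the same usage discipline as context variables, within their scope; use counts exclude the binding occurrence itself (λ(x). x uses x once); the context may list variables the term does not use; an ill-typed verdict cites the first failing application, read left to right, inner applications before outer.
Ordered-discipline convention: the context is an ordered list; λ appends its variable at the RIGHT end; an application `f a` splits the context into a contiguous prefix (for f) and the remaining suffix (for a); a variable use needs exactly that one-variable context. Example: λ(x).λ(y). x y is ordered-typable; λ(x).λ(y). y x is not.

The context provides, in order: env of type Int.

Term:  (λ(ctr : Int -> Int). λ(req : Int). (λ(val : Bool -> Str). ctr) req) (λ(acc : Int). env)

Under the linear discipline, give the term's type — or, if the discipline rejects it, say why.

not well-typed under linear — the type mismatch rejects it
usage: env: 1×; ctr [bound]: 1×; req [bound]: 1×; val [bound]: 0×; acc [bound]: 0×
order of uses: ctr, req, env
typing: ill-typed: an application expects Bool -> Str but receives Int
summary: ordered ✗ · linear ✗ · affine ✗ · relevant ✗ · unrestricted ✗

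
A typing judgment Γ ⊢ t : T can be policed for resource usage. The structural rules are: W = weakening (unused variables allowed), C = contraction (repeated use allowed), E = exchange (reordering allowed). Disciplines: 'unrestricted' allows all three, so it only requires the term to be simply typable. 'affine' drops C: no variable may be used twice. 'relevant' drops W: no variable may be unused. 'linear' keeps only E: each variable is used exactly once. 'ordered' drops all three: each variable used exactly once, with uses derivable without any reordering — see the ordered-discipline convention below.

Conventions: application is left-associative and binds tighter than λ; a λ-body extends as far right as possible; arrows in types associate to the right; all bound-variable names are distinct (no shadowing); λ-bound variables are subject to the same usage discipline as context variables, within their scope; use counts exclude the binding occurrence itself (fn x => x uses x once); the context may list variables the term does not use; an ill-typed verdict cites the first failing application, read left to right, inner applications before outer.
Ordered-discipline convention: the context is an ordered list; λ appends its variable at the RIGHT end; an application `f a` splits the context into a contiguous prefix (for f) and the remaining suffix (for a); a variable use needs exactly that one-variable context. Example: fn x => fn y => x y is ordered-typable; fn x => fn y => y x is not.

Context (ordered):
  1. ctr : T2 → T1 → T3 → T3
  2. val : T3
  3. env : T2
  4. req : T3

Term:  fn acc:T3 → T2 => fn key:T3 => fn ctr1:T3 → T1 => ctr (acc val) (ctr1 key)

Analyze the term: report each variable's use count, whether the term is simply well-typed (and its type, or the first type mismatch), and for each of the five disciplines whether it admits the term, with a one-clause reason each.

usage: ctr=1; val=1; env=0; req=0; acc (bound)=1; key (bound)=1; ctr1 (bound)=1
order of uses: ctr, acc, val, ctr1, key
typing: ✓ — (T3 → T2) → T3 → (T3 → T1) → T3 → T3
ordered: ✗, env, req never used (weakening)
linear: ✗, env, req never used (weakening)
affine: ✓, at most one use each (ctr, val, env, req, acc, key, ctr1)
relevant: ✗, env, req never used (weakening)
unrestricted: ✓, well-typed at (T3 → T2) → T3 → (T3 → T1) → T3 → T3; no restrictions here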